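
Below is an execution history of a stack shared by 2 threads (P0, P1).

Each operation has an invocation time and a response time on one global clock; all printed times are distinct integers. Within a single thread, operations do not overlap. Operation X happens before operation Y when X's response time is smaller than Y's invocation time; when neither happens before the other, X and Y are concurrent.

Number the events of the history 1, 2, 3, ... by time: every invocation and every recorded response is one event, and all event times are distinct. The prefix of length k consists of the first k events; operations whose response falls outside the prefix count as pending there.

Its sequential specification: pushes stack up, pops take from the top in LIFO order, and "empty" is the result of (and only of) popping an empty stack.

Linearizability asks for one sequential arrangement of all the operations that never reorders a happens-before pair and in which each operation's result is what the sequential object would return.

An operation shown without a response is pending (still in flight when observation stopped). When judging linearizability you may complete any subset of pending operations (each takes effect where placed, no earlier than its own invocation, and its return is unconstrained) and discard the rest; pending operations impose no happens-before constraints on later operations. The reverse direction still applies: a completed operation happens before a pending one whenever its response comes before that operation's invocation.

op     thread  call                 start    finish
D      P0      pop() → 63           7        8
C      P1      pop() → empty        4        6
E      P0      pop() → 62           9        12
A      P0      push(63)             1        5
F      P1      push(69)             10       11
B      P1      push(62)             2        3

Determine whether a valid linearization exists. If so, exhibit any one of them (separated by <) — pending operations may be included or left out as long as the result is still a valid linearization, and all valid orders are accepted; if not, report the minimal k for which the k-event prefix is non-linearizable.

not linearizable — minimal violating prefix: 6 events

prefix check: 1..5 passes, 1..6 fails once C's time-6 response joins
3 completed operations, 3 real-time-consistent orders — every stack replay fails
one such order, A, B, C, breaks at step 3 where C pop() → empty is illegal
one such order, B, A, C, breaks at step 3 where C pop() → empty is illegal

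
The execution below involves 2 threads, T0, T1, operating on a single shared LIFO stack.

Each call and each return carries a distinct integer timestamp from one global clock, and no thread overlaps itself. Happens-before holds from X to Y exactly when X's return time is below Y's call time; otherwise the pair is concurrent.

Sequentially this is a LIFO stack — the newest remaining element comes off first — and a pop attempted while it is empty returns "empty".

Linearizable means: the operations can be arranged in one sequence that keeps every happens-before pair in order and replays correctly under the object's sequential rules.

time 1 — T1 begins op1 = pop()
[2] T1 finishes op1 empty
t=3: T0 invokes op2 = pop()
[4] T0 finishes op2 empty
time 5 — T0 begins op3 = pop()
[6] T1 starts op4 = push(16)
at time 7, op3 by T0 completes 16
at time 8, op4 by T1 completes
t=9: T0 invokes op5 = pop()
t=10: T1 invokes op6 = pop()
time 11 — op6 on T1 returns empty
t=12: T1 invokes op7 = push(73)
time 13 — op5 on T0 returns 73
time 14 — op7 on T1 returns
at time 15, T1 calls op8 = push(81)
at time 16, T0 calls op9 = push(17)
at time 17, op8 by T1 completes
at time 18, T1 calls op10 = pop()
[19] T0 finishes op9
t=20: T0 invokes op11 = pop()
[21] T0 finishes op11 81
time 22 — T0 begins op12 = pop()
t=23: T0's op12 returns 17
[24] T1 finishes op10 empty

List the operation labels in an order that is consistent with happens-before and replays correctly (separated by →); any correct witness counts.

op1 → op2 → op4 → op3 → op6 → op7 → op5 → op9 → op8 → op11 → op12 → op10

after step 1 (op1 pop() → empty): stack <>
after step 2 (op2 pop() → empty): stack <>
after step 3 (op4 push(16)): stack <16>
after step 4 (op3 pop() → 16): stack <>
after step 5 (op6 pop() → empty): stack <>
after step 6 (op7 push(73)): stack <73>
after step 7 (op5 pop() → 73): stack <>
after step 8 (op9 push(17)): stack <17>
after step 9 (op8 push(81)): stack <17,81>
after step 10 (op11 pop() → 81): stack <17>
after step 11 (op12 pop() → 17): stack <>
after step 12 (op10 pop() → empty): stack <>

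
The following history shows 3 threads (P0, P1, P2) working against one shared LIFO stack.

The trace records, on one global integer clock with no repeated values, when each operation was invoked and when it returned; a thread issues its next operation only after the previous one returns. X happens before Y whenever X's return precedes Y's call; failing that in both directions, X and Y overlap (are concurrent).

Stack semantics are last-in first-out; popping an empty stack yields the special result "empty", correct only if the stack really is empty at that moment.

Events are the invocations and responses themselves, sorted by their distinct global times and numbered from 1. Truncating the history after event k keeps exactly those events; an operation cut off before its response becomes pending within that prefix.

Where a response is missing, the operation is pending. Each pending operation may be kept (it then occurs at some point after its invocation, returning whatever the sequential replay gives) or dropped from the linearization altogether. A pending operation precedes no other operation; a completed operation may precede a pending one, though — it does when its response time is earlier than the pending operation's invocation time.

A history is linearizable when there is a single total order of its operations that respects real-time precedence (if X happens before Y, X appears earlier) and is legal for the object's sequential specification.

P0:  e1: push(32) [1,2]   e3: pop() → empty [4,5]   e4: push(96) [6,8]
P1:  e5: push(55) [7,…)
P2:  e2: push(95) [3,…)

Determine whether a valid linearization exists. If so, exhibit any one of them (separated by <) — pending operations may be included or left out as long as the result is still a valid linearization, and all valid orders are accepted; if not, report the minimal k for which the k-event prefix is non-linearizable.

cut after 4 events: linearizable; cut after 5 events (e3 responds, time 5): not linearizable
exhaustive check: the 2 completed LIFO stack ops admit one real-time order; illegal
no escape via the 1 pending operation (e2): every completion choice fails
e.g. e1, e3 (pending dropped): illegal at step 2, since e3 pop() → empty cannot apply there

not linearizable — minimal violating prefix: 5 events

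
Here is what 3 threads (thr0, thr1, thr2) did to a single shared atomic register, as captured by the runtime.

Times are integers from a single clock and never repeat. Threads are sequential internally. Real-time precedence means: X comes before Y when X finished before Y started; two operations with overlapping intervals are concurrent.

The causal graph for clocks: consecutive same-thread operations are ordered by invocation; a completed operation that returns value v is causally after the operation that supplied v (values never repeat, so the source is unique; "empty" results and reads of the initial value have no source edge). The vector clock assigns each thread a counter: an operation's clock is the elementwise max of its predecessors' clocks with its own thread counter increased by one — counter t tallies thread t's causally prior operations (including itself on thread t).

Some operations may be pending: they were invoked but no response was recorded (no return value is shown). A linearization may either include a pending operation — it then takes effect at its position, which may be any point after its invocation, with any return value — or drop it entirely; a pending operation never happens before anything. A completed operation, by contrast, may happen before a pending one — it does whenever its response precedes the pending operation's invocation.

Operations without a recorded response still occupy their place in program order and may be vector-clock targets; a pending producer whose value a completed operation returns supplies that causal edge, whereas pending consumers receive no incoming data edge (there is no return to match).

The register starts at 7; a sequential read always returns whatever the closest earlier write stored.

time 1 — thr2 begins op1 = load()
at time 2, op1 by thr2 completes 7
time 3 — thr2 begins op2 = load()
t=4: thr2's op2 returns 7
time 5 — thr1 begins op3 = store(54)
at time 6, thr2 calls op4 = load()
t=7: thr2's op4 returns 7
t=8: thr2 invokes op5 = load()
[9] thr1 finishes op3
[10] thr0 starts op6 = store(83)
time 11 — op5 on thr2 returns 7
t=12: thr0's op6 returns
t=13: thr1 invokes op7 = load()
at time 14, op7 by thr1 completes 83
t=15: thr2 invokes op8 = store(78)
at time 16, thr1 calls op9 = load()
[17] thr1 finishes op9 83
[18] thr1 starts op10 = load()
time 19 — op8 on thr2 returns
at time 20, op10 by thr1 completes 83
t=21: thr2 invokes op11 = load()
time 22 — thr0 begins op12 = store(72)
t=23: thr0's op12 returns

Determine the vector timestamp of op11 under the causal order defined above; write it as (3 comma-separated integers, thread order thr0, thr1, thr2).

(0, 0, 6)

VC(op1, invoked at 1): no causal predecessors; +1 on thr2 → (0, 0, 1)
VC(op3, invoked at 5): no causal predecessors; +1 on thr1 → (0, 1, 0)
VC(op6, invoked at 10): no causal predecessors; +1 on thr0 → (1, 0, 0)
op2, invoked 3, takes VC(op1)=(0, 0, 1) under max, adds 1 for thr2 → (0, 0, 2)
op12, invoked 22, takes VC(op6)=(1, 0, 0) under max, adds 1 for thr0 → (2, 0, 0)
op4, invoked 6, takes VC(op2)=(0, 0, 2) under max, adds 1 for thr2 → (0, 0, 3)
op7, invoked 13, takes VC(op3)=(0, 1, 0), VC(op6)=(1, 0, 0) under max, adds 1 for thr1 → (1, 2, 0)
op5, invoked 8, takes VC(op4)=(0, 0, 3) under max, adds 1 for thr2 → (0, 0, 4)
op9, invoked 16, takes VC(op6)=(1, 0, 0), VC(op7)=(1, 2, 0) under max, adds 1 for thr1 → (1, 3, 0)
op8, invoked 15, takes VC(op5)=(0, 0, 4) under max, adds 1 for thr2 → (0, 0, 5)
op10, invoked 18, takes VC(op6)=(1, 0, 0), VC(op9)=(1, 3, 0) under max, adds 1 for thr1 → (1, 4, 0)
op11, invoked 21, takes VC(op8)=(0, 0, 5) under max, adds 1 for thr2 → (0, 0, 6)
target: VC(op11) = (0, 0, 6)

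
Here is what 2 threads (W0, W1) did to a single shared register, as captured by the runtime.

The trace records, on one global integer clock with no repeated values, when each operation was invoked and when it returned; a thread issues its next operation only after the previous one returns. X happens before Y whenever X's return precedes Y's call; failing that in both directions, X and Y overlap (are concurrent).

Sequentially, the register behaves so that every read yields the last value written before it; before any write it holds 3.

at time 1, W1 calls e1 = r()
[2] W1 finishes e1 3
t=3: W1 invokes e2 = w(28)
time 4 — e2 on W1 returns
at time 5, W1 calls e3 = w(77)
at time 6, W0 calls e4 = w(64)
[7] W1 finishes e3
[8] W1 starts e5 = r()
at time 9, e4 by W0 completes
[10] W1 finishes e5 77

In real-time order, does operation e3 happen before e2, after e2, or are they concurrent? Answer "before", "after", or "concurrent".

after

e3 spans [5,7], e2 spans [3,4]
resp(e2)=4 < inv(e3)=5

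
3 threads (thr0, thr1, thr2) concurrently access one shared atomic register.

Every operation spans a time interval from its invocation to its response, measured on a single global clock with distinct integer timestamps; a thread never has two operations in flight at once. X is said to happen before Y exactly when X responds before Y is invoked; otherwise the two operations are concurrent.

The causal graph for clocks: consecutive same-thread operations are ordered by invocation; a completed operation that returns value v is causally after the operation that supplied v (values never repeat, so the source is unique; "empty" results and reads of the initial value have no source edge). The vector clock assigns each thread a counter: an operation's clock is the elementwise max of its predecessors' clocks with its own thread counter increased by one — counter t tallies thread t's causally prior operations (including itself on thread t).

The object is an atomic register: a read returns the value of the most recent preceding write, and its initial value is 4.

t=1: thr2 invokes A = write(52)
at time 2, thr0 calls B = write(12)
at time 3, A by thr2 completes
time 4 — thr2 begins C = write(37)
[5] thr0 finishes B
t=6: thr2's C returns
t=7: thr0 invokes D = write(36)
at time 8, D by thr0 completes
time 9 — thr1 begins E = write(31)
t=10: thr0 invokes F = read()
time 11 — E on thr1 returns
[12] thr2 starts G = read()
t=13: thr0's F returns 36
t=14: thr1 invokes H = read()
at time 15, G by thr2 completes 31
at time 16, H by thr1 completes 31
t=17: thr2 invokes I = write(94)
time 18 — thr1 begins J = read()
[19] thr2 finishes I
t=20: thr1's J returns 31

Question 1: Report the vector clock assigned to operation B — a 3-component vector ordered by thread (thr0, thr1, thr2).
invoked at 1, A has no predecessors; its own thr2 bump gives (0, 0, 1)
invoked at 9, E has no predecessors; its own thr1 bump gives (0, 1, 0)
invoked at 2, B has no predecessors; its own thr0 bump gives (1, 0, 0)
invoked at 4, C merges VC(A)=(0, 0, 1) and bumps thr2's slot → (0, 0, 2)
invoked at 14, H merges VC(E)=(0, 1, 0) and bumps thr1's slot → (0, 2, 0)
invoked at 7, D merges VC(B)=(1, 0, 0) and bumps thr0's slot → (2, 0, 0)
invoked at 18, J merges VC(E)=(0, 1, 0), VC(H)=(0, 2, 0) and bumps thr1's slot → (0, 3, 0)
invoked at 10, F merges VC(D)=(2, 0, 0) and bumps thr0's slot → (3, 0, 0)
invoked at 12, G merges VC(C)=(0, 0, 2), VC(E)=(0, 1, 0) and bumps thr2's slot → (0, 1, 3)
invoked at 17, I merges VC(G)=(0, 1, 3) and bumps thr2's slot → (0, 1, 4)
target: VC(B) = (1, 0, 0)

(1, 0, 0)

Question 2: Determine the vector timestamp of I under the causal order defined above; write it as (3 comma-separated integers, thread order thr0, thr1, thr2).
A, invoked 1, has no incoming edges; only thr2's bump applies → (0, 0, 1)
E, invoked 9, has no incoming edges; only thr1's bump applies → (0, 1, 0)
B, invoked 2, has no incoming edges; only thr0's bump applies → (1, 0, 0)
from VC(A)=(0, 0, 1), C (invoked 4) maxes components and bumps thr2 → (0, 0, 2)
from VC(E)=(0, 1, 0), H (invoked 14) maxes components and bumps thr1 → (0, 2, 0)
from VC(B)=(1, 0, 0), D (invoked 7) maxes components and bumps thr0 → (2, 0, 0)
from VC(E)=(0, 1, 0), VC(H)=(0, 2, 0), J (invoked 18) maxes components and bumps thr1 → (0, 3, 0)
from VC(D)=(2, 0, 0), F (invoked 10) maxes components and bumps thr0 → (3, 0, 0)
from VC(C)=(0, 0, 2), VC(E)=(0, 1, 0), G (invoked 12) maxes components and bumps thr2 → (0, 1, 3)
from VC(G)=(0, 1, 3), I (invoked 17) maxes components and bumps thr2 → (0, 1, 4)
target: VC(I) = (0, 1, 4)

(0, 1, 4)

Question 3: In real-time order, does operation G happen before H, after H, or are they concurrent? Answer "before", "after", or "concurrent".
G spans [12,15], H spans [14,16]
the intervals overlap in both directions

concurrent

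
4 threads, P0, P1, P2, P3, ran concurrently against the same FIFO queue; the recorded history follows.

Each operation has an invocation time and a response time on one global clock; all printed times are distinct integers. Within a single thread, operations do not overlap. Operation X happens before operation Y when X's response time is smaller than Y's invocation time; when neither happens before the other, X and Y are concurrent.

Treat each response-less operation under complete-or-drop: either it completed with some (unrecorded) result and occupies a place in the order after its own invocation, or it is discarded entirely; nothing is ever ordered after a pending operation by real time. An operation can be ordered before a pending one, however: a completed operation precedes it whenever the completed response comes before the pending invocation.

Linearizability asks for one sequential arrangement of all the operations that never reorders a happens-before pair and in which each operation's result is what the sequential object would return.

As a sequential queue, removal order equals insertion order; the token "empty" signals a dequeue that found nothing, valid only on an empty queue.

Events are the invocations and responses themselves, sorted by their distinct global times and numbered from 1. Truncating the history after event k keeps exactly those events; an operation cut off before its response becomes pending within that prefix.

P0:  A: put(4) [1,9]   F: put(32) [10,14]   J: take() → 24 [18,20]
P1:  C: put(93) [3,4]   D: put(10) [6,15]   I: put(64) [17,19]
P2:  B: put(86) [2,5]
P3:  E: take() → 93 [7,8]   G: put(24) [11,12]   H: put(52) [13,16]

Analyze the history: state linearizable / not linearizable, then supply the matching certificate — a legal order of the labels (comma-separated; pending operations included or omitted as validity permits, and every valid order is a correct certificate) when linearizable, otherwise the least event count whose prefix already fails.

not linearizable — minimal violating prefix: 20 events

already the first 20 events (up to J's response at time 20) admit no linearization; the first 19 still do
checked exhaustively: 264 real-time-consistent orders of 10 completed operations, zero legal FIFO queue replays
e.g. A, B, C, D, E, F, G, H, I, J: illegal at step 5, since E take() → 93 cannot apply there
e.g. A, B, C, D, E, F, G, H, J, I: illegal at step 5, since E take() → 93 cannot apply there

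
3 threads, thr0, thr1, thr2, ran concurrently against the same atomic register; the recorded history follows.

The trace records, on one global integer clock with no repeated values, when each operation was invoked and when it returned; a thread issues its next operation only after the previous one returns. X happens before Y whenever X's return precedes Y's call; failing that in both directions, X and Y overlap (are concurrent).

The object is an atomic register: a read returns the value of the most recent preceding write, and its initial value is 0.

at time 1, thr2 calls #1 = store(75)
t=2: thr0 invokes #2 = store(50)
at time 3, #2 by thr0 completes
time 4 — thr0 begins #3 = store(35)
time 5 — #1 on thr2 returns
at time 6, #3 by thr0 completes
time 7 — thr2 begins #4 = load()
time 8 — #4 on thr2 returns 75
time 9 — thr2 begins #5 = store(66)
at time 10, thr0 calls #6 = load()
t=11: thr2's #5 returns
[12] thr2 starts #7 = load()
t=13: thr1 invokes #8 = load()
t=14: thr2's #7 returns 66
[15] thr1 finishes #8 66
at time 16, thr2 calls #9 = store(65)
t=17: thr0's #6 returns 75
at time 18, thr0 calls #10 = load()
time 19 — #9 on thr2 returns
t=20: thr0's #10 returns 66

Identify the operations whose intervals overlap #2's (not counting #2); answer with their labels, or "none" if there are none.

#1

#2 spans [2,3]; an op avoiding the whole window 2..3 is ordered, any other is concurrent
#1 [1,5]: concurrent
#3 [4,6]: after
#4 [7,8]: after
#5 [9,11]: after
#6 [10,17]: after
#7 [12,14]: after
#8 [13,15]: after
#9 [16,19]: after
#10 [18,20]: after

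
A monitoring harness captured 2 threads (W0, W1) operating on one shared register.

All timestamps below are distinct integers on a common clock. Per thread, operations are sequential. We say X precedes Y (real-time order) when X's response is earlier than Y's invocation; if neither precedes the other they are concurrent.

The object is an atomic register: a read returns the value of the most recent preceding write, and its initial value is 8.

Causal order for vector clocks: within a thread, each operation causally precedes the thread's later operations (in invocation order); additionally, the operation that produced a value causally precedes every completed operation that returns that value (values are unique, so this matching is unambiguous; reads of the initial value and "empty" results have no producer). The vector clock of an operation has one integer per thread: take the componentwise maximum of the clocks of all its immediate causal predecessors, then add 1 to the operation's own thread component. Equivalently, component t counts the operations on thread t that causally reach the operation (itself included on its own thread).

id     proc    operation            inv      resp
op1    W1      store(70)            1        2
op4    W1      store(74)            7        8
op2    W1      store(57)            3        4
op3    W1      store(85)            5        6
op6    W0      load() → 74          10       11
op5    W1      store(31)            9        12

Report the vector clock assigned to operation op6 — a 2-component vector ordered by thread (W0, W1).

(1, 4)

op1 (invocation 1): nothing precedes it; W1's component alone gives (0, 1)
from VC(op1)=(0, 1), op2 (invoked 3) maxes components and bumps W1 → (0, 2)
from VC(op2)=(0, 2), op3 (invoked 5) maxes components and bumps W1 → (0, 3)
from VC(op3)=(0, 3), op4 (invoked 7) maxes components and bumps W1 → (0, 4)
from VC(op4)=(0, 4), op5 (invoked 9) maxes components and bumps W1 → (0, 5)
from VC(op4)=(0, 4), op6 (invoked 10) maxes components and bumps W0 → (1, 4)
target: VC(op6) = (1, 4)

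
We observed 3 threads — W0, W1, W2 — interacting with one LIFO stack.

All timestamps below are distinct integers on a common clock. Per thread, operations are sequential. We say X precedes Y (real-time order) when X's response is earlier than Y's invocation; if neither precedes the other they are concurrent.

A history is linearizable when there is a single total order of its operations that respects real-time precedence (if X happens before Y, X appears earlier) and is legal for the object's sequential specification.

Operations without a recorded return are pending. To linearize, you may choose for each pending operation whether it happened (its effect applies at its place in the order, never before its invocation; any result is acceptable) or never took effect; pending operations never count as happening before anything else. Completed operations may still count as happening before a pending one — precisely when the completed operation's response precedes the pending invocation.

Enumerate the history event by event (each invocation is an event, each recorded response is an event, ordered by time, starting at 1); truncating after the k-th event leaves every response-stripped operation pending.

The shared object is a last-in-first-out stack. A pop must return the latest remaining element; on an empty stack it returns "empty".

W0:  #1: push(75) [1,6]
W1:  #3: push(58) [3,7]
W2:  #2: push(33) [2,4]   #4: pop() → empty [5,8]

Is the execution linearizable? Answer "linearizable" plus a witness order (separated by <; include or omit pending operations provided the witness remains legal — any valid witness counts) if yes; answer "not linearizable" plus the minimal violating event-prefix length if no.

not linearizable — minimal violating prefix: 8 events

already the first 8 events (up to #4's response at time 8) admit no linearization; the first 7 still do
the 4 completed operations admit 12 real-time orders; each fails the LIFO stack replay
for example #1, #2, #3, #4 fails at step 4: #4 pop() → empty is not legal there
for example #1, #2, #4, #3 fails at step 3: #4 pop() → empty is not legal there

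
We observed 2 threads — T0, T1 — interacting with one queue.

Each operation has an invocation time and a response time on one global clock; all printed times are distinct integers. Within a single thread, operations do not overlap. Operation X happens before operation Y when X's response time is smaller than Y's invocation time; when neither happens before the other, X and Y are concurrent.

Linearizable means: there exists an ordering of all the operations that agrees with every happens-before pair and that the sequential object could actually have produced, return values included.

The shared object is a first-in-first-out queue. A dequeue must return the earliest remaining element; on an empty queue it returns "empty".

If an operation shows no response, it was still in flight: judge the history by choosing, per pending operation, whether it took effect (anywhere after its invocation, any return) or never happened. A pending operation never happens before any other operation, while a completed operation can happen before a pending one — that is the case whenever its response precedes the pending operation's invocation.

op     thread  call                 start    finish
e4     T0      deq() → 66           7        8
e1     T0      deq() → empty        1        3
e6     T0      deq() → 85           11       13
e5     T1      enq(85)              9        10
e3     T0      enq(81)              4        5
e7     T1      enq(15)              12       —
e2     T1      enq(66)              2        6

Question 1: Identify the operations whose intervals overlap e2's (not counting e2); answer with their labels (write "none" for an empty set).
e1, e3

concurrent with e2 ([2,6]): every op whose interval crosses 2..6
e1 [1,3]: concurrent
e3 [4,5]: concurrent
e4 [7,8]: after
e5 [9,10]: after
e6 [11,13]: after
e7 [12,…): after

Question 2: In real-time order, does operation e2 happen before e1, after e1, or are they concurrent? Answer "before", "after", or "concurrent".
concurrent

e2 spans [2,6], e1 spans [1,3]
the intervals overlap in both directions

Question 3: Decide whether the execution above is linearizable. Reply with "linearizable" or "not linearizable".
not linearizable

through event 12 a valid linearization exists; event 13 (e6 responding at time 13) ends that
the 6 completed operations admit 3 real-time orders; each fails the queue replay
no escape via the 1 pending operation (e7): every completion choice fails
for example e1, e2, e3, e4, e5, e6 (pending dropped) fails at step 6: e6 deq() → 85 is not legal there
for example e1, e3, e2, e4, e5, e6 (pending dropped) fails at step 4: e4 deq() → 66 is not legal there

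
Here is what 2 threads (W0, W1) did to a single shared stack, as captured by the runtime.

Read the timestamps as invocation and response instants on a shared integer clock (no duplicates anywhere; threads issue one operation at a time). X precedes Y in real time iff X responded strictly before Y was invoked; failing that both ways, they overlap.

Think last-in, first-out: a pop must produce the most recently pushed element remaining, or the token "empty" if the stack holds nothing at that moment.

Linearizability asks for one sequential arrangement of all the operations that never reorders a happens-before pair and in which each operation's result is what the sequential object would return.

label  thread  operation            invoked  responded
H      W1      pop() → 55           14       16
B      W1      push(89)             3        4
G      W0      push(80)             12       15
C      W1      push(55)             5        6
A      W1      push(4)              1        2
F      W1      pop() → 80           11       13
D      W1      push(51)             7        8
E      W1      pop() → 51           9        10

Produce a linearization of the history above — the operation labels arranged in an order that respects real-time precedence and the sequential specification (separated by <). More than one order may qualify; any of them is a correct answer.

1. A push(4), leaving stack <4>
2. B push(89), leaving stack <4,89>
3. C push(55), leaving stack <4,89,55>
4. D push(51), leaving stack <4,89,55,51>
5. E pop() → 51, leaving stack <4,89,55>
6. G push(80), leaving stack <4,89,55,80>
7. F pop() → 80, leaving stack <4,89,55>
8. H pop() → 55, leaving stack <4,89>

A < B < C < D < E < G < F < H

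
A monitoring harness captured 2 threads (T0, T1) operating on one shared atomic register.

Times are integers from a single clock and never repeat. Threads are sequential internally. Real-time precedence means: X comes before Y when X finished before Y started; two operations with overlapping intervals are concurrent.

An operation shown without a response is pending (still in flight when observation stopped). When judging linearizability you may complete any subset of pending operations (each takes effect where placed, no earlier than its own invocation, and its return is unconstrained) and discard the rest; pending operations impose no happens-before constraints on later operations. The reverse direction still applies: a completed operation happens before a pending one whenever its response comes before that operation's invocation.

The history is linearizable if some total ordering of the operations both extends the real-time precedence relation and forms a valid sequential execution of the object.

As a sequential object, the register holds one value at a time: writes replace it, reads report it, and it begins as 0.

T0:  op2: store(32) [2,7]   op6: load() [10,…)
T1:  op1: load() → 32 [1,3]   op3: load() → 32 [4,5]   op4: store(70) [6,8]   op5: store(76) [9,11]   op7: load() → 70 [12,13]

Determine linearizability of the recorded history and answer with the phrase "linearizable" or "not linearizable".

not linearizable

already the first 13 events (up to op7's response at time 13) admit no linearization; the first 12 still do
every one of the 4 real-time-consistent orders over 6 completed atomic register ops fails the sequential spec
every completion of the 1 pending operation (op6) was checked; none linearizes
one such order, op1, op2, op3, op4, op5, op7 (pending dropped), breaks at step 1 where op1 load() → 32 is illegal
one such order, op1, op3, op2, op4, op5, op7 (pending dropped), breaks at step 1 where op1 load() → 32 is illegal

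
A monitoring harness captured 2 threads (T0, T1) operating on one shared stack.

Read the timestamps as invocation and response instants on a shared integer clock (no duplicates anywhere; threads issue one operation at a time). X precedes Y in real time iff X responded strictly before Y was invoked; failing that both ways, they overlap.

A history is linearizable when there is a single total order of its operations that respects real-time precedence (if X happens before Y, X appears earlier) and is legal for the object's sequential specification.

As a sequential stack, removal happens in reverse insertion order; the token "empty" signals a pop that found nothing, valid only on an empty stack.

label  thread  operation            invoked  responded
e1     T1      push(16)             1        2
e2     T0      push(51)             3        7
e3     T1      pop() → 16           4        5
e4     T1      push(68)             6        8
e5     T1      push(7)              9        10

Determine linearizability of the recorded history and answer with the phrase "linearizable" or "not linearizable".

linearizable

one valid linearization: e1, e3, e2, e4, e5
after step 1 (e1 push(16)): stack <16>
after step 2 (e3 pop() → 16): stack <>
after step 3 (e2 push(51)): stack <51>
after step 4 (e4 push(68)): stack <51,68>
after step 5 (e5 push(7)): stack <51,68,7>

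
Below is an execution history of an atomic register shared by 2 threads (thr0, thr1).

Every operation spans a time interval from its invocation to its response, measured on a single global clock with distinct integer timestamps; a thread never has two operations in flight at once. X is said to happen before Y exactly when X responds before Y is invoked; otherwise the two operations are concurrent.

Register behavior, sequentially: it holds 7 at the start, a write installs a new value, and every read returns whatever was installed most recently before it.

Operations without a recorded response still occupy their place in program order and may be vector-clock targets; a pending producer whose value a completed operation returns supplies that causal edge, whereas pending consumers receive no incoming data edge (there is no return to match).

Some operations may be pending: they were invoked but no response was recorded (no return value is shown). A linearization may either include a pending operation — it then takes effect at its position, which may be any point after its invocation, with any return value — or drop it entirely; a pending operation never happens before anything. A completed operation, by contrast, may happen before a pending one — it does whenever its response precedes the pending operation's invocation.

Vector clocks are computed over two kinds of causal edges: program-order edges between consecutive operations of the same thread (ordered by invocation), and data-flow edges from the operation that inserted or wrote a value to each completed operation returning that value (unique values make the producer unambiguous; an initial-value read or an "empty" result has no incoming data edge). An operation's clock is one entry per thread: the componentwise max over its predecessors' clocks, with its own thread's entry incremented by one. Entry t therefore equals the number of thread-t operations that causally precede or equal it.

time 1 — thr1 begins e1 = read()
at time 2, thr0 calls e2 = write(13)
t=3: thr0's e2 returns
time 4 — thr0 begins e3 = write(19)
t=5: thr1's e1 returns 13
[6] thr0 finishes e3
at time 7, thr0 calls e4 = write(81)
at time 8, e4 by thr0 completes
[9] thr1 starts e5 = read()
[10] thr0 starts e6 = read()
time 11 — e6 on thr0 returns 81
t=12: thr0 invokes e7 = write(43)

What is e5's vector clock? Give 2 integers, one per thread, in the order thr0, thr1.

root op e2, invoked 2: fresh clock plus thr0's own tick → (1, 0)
VC(e1, invoked at 1): max of VC(e2)=(1, 0), then +1 on thread thr1 → (1, 1)
VC(e3, invoked at 4): max of VC(e2)=(1, 0), then +1 on thread thr0 → (2, 0)
VC(e5, invoked at 9): max of VC(e1)=(1, 1), then +1 on thread thr1 → (1, 2)
VC(e4, invoked at 7): max of VC(e3)=(2, 0), then +1 on thread thr0 → (3, 0)
VC(e6, invoked at 10): max of VC(e4)=(3, 0), then +1 on thread thr0 → (4, 0)
VC(e7, invoked at 12): max of VC(e6)=(4, 0), then +1 on thread thr0 → (5, 0)
target: VC(e5) = (1, 2)

(1, 2)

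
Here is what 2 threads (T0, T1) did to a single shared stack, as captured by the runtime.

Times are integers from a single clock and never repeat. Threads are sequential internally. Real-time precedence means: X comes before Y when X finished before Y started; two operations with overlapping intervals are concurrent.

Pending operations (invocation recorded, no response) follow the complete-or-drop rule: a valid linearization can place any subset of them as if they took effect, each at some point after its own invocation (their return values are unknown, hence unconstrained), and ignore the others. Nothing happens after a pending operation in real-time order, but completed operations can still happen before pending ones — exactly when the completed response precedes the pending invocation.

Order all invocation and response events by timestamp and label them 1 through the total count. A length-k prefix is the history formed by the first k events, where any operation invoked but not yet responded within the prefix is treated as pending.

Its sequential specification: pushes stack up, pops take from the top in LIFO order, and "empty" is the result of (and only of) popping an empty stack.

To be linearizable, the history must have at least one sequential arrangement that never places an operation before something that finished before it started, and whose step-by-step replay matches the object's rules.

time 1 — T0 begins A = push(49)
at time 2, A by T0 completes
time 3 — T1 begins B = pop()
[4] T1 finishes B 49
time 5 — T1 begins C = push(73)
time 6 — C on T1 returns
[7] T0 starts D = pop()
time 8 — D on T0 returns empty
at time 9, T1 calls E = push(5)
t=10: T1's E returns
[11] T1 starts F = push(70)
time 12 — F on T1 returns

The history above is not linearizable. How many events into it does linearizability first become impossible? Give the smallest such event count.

a valid linearization of events 1..7 exists, for instance A, B, C:
1. A push(49), leaving stack <49>
2. B pop() → 49, leaving stack <>
3. C push(73), leaving stack <73>
event 8 — D's response, time 8 — after it, nothing linearizes
sample order A, B, C, D stalls at step 4 — D pop() → empty has no legal effect

8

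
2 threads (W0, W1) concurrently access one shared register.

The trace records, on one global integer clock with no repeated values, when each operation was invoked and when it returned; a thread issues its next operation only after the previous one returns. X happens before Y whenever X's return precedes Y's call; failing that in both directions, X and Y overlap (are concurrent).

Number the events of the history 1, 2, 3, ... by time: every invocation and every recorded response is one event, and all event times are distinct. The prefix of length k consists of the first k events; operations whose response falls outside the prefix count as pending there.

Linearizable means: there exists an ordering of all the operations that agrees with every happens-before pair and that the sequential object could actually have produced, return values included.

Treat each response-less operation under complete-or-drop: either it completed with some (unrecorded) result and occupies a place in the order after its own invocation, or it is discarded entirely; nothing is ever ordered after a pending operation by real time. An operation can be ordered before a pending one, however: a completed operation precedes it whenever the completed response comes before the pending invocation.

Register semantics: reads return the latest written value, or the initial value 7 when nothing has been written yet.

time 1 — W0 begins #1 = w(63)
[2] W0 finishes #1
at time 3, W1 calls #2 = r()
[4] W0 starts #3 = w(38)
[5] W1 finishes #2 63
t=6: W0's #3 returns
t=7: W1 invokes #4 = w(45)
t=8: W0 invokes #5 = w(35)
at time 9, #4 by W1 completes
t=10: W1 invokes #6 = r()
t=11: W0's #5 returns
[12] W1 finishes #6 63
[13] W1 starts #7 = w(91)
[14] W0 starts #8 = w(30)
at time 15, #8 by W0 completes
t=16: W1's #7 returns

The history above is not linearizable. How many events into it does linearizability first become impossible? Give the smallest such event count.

12

a valid linearization of events 1..11 exists, for instance #1, #2, #3, #4, #5:
step 1: #1 w(63) — value 63
step 2: #2 r() → 63 — value 63
step 3: #3 w(38) — value 38
step 4: #4 w(45) — value 45
step 5: #5 w(35) — value 35
once event 12 joins (#6's response, time 12), exhaustive search finds no witness
sample order #1, #2, #3, #4, #5, #6 stalls at step 6 — #6 r() → 63 has no legal effect
sample order #1, #2, #3, #4, #6, #5 stalls at step 5 — #6 r() → 63 has no legal effect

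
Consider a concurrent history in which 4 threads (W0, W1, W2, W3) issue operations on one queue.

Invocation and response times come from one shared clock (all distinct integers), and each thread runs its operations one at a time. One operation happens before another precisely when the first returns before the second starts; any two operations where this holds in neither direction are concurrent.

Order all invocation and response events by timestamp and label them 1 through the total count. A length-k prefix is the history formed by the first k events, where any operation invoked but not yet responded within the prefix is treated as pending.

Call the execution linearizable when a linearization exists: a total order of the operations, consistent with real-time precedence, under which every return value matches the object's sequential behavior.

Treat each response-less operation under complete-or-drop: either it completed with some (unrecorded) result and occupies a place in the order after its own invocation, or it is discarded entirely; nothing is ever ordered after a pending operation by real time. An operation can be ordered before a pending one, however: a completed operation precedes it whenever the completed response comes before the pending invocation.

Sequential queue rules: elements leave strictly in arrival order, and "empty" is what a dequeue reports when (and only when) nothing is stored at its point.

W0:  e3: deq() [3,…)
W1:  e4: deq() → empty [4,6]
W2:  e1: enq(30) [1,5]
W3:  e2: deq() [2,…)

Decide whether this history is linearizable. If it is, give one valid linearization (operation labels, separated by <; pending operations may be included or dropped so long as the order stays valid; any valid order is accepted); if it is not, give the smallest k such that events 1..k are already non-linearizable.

1. e1 enq(30), leaving queue <30>
2. e2 deq() (pending, included), leaving queue <>
3. e3 deq() (pending, included), leaving queue <>
4. e4 deq() → empty, leaving queue <>

linearizable — witness: e1 < e2 < e3 < e4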